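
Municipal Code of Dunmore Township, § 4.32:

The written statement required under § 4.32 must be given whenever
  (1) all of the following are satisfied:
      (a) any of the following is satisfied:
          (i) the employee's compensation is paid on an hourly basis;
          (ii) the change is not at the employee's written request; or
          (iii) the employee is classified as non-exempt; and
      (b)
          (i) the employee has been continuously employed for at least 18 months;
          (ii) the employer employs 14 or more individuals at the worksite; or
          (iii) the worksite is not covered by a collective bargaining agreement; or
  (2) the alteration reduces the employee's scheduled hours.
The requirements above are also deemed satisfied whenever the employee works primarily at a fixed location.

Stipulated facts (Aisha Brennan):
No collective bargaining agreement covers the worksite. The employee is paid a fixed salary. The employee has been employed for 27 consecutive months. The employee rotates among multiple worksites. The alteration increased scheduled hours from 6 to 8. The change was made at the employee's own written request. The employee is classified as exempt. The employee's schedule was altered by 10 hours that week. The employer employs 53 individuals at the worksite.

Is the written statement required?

No — not required.

(i) hourly-paid — not met.
(ii) not employee-requested — not satisfied.
(iii) non-exempt — fails.
(a) = F OR F OR F = false.
(i) tenure ≥ 18 mo. — holds.
(ii) ≥ 14 at site — satisfied.
(iii) no CBA — met.
(b) = T OR T OR T = true.
(1): F AND T → false.
(2) hours reduced — fails.
Overall = F OR F = false.
Exception (fixed location) — not satisfied.
Result: main false OR exception false → false.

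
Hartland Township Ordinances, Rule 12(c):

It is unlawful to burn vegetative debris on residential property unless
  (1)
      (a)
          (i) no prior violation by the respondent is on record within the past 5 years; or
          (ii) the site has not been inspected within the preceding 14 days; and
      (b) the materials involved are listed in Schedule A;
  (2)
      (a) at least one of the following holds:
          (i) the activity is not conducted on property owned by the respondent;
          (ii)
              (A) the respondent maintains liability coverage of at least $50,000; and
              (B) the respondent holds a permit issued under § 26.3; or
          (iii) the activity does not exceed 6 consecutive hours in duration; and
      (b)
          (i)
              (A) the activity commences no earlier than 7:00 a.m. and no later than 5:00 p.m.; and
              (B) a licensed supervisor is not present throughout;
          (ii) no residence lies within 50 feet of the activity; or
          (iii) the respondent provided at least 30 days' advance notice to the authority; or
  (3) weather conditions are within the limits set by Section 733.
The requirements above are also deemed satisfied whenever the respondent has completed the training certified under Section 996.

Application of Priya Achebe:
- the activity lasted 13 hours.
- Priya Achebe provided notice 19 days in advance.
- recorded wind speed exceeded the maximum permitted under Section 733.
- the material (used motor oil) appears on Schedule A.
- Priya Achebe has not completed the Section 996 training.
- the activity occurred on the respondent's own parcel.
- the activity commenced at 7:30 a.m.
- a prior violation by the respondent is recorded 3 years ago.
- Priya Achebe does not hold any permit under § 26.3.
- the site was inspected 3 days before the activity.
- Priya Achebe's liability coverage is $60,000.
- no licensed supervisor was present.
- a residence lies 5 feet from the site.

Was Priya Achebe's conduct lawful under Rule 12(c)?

(i) no prior violation — not satisfied.
(ii) not (site inspected) — fails.
So (a) is not satisfied (F OR F).
(b) Schedule A material — met.
So (1) is not satisfied (F AND T).
(i) not (own property) — fails.
(A) coverage ≥ $50,000 — met.
(B) holds permit — not met.
(ii): T AND F → false.
(iii) ≤ 6 hrs duration — not satisfied.
(a): F OR F OR F → false.
(A) start within hours — met.
(B) not (supervisor present) — holds.
(i) = T AND T = true.
(ii) no residence in 50 ft — not met.
(iii) ≥30 days' notice — not satisfied.
(b) = T OR F OR F = true.
So (2) is not satisfied (F AND T).
(3) weather ok — not met.
Overall: F OR F OR F → false.
Exception (training certified) — not satisfied.
Result: main false OR exception false → false.

No — unlawful.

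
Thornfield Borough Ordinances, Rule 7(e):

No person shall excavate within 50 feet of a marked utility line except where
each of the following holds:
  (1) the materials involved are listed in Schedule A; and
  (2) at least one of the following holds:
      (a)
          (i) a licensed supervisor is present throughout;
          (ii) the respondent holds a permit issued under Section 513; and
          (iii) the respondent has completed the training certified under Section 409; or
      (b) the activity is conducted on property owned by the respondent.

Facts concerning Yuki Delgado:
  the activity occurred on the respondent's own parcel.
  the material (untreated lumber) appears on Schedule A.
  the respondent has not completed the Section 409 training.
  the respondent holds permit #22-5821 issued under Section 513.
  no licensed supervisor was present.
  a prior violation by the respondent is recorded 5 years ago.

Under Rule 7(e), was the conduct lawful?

(1) Schedule A material — satisfied.
(i) supervisor present — not met.
(ii) holds permit — met.
(iii) training certified — not satisfied.
So (a) is not satisfied (F AND T AND F).
(b) own property — satisfied.
(2) = F OR T = true.
So Overall is satisfied (T AND T).

Yes — lawful.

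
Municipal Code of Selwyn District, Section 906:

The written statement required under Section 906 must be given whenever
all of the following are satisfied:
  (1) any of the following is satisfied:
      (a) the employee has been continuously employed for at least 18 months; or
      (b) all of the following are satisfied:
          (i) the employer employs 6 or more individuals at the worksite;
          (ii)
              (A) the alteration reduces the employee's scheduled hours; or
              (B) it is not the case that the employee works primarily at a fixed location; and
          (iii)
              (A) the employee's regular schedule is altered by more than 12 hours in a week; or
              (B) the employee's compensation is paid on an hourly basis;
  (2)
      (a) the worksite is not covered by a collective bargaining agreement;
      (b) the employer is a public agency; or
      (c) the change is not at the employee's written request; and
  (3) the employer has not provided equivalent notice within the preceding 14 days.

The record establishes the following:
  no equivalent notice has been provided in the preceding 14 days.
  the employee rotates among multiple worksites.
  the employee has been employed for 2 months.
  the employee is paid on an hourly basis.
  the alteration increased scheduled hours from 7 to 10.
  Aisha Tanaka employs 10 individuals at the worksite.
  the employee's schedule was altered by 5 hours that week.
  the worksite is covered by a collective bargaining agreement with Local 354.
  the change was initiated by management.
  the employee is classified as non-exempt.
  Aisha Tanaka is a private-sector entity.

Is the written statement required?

(a) tenure ≥ 18 mo. — not met.
(i) ≥ 6 at site — holds.
(A) hours reduced — not satisfied.
(B) not (fixed location) — met.
So (ii) is satisfied (F OR T).
(A) schedule shift > 12h — not met.
(B) hourly-paid — met.
(iii): F OR T → true.
(b): T AND T AND T → true.
So (1) is satisfied (F OR T).
(a) no CBA — not met.
(b) public agency — not met.
(c) not employee-requested — met.
(2): F OR F OR T → true.
(3) no recent notice — satisfied.
So Overall is satisfied (T AND T AND T).

Yes — required.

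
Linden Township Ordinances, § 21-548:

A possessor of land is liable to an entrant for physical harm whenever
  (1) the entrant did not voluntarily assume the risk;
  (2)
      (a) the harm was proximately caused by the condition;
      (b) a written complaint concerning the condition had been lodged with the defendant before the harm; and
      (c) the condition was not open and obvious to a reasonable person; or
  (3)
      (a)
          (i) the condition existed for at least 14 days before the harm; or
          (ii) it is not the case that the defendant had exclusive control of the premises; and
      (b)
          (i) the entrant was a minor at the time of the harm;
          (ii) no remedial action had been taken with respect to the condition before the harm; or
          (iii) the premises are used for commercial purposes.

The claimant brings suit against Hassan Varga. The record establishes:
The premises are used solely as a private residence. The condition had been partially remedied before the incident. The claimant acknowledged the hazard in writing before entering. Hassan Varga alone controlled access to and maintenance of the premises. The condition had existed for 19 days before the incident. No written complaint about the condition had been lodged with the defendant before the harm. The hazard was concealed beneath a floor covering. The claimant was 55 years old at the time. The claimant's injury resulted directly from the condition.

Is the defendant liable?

No — not liable.

(1) no assumed risk — fails.
(a) proximate cause — satisfied.
(b) complaint lodged — not satisfied.
(c) not open/obvious — satisfied.
(2): T AND F AND T → false.
(i) condition ≥14 days old — met.
(ii) not (exclusive control) — not met.
(a) = T OR F = true.
(i) entrant a minor — not satisfied.
(ii) no remedial action — fails.
(iii) commercial use — not met.
(b) = F OR F OR F = false.
(3): T AND F → false.
Overall = F OR F OR F = false.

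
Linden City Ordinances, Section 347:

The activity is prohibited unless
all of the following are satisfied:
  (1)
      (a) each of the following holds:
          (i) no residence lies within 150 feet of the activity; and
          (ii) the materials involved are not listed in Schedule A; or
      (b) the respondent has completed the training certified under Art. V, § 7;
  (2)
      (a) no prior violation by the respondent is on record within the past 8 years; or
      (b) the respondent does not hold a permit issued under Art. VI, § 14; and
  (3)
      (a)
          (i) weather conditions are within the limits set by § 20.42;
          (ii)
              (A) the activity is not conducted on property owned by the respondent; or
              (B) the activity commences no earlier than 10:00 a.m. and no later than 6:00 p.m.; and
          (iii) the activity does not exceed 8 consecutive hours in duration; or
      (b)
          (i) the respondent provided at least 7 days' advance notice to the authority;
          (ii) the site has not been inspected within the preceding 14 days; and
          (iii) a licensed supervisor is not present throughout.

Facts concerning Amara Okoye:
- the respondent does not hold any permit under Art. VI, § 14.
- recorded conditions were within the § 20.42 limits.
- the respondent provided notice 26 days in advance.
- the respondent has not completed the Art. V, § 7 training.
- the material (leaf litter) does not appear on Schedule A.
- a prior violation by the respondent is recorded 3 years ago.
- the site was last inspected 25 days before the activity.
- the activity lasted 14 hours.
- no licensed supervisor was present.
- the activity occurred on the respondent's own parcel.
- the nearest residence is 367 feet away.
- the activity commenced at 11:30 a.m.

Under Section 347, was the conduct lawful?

Yes — lawful.

(i) no residence in 150 ft — satisfied.
(ii) not (Schedule A material) — met.
(a) = T AND T = true.
(b) training certified — fails.
So (1) is satisfied (T OR F).
(a) no prior violation — fails.
(b) not (holds permit) — met.
So (2) is satisfied (F OR T).
(i) weather ok — satisfied.
(A) not (own property) — not met.
(B) start within hours — satisfied.
(ii) = F OR T = true.
(iii) ≤ 8 hrs duration — not satisfied.
So (a) is not satisfied (T AND T AND F).
(i) ≥7 days' notice — holds.
(ii) not (site inspected) — holds.
(iii) not (supervisor present) — met.
(b) = T AND T AND T = true.
(3): F OR T → true.
So Overall is satisfied (T AND T AND T).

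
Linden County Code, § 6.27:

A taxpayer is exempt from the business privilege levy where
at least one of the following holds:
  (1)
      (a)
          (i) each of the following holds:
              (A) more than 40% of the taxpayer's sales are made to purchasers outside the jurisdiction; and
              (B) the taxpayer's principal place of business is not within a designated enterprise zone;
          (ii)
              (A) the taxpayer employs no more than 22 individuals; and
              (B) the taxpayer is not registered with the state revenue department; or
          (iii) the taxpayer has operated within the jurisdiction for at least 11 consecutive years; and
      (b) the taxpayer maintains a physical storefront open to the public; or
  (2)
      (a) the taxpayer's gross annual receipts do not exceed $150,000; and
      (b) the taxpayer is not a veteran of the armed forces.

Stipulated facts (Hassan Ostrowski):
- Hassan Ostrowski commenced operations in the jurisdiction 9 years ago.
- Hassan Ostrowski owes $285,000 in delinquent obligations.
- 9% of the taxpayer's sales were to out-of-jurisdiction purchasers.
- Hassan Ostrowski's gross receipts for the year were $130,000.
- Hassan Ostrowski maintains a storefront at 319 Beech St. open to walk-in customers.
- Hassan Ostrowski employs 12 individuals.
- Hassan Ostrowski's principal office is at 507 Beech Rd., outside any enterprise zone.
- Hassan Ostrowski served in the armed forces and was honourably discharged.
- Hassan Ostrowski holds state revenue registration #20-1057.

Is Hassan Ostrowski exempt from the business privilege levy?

(A) >40% out-of-jur. sales — not satisfied.
(B) not (in enterprise zone) — met.
(i) = F AND T = false.
(A) ≤ 22 employees — met.
(B) not (state-registered) — not met.
(ii): T AND F → false.
(iii) ≥ 11 yrs in jurisdiction — not satisfied.
(a) = F OR F OR F = false.
(b) has storefront — met.
(1) = F AND T = false.
(a) receipts ≤ $150,000 — holds.
(b) not (veteran) — not met.
So (2) is not satisfied (T AND F).
So Overall is not satisfied (F OR F).

No — not exempt.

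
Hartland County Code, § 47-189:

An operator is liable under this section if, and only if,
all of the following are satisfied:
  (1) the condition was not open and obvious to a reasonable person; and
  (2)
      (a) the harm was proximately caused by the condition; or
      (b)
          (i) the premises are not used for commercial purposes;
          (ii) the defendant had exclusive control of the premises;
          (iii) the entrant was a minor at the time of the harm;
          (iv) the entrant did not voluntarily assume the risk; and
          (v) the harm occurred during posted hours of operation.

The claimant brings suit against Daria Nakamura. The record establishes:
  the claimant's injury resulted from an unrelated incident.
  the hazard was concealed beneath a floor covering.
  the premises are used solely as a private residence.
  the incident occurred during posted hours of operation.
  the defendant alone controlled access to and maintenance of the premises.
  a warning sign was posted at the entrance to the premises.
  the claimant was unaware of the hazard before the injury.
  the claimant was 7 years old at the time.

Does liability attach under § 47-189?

Yes — liable.

(1) not open/obvious — holds.
(a) proximate cause — not met.
(i) not (commercial use) — holds.
(ii) exclusive control — met.
(iii) entrant a minor — met.
(iv) no assumed risk — satisfied.
(v) during posted hours — met.
(b) = T AND T AND T AND T AND T = true.
(2): F OR T → true.
So Overall is satisfied (T AND T).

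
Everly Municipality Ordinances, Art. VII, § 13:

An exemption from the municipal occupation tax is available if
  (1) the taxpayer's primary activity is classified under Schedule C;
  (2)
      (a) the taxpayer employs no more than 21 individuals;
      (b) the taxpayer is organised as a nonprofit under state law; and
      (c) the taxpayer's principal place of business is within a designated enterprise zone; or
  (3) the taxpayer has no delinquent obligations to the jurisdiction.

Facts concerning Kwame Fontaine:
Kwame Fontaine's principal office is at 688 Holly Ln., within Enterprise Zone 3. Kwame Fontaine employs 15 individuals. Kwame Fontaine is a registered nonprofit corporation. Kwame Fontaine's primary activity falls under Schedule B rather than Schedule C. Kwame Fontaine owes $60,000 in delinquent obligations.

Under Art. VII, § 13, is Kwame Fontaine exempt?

Yes — exempt.

(1) Schedule C activity — not satisfied.
(a) ≤ 21 employees — satisfied.
(b) nonprofit — holds.
(c) in enterprise zone — holds.
(2) = T AND T AND T = true.
(3) no delinquency — fails.
So Overall is satisfied (F OR T OR F).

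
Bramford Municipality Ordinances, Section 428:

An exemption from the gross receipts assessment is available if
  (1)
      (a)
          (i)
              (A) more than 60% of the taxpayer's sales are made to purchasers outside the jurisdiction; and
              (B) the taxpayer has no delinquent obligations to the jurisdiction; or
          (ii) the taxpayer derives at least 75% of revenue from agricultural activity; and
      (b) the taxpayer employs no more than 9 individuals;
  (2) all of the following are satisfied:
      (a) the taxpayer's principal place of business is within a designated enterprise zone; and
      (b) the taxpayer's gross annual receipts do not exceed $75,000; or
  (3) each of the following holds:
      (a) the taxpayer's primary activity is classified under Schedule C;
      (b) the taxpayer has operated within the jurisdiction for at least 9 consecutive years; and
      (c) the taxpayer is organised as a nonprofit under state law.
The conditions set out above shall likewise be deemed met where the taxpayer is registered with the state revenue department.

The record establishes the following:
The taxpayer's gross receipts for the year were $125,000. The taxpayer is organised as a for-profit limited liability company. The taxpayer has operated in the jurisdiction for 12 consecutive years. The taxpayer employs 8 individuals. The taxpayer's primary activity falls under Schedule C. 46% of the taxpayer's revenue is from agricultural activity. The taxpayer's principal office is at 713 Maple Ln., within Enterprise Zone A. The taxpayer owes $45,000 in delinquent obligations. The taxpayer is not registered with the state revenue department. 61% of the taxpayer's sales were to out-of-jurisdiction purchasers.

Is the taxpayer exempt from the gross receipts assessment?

No — not exempt.

(A) >60% out-of-jur. sales — holds.
(B) no delinquency — not met.
(i) = T AND F = false.
(ii) ≥75% agricultural — not satisfied.
(a) = F OR F = false.
(b) ≤ 9 employees — holds.
So (1) is not satisfied (F AND T).
(a) in enterprise zone — satisfied.
(b) receipts ≤ $75,000 — not met.
(2) = T AND F = false.
(a) Schedule C activity — holds.
(b) ≥ 9 yrs in jurisdiction — met.
(c) nonprofit — not met.
(3) = T AND T AND F = false.
Overall = F OR F OR F = false.
Exception (state-registered) — not satisfied.
Result: main false OR exception false → false.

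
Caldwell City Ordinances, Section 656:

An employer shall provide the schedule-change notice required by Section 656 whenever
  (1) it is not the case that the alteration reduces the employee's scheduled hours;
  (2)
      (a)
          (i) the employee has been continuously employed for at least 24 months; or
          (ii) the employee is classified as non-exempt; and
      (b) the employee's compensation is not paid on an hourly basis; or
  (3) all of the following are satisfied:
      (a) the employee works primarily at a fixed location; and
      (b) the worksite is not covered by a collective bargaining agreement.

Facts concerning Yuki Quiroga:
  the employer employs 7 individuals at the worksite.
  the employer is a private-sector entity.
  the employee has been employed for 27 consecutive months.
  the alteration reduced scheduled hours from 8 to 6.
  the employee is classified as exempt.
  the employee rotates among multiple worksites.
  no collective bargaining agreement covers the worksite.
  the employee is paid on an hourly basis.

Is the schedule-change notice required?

(1) not (hours reduced) — not satisfied.
(i) tenure ≥ 24 mo. — met.
(ii) non-exempt — not satisfied.
(a): T OR F → true.
(b) not (hourly-paid) — fails.
(2): T AND F → false.
(a) fixed location — fails.
(b) no CBA — met.
(3): F AND T → false.
So Overall is not satisfied (F OR F OR F).

No — not required.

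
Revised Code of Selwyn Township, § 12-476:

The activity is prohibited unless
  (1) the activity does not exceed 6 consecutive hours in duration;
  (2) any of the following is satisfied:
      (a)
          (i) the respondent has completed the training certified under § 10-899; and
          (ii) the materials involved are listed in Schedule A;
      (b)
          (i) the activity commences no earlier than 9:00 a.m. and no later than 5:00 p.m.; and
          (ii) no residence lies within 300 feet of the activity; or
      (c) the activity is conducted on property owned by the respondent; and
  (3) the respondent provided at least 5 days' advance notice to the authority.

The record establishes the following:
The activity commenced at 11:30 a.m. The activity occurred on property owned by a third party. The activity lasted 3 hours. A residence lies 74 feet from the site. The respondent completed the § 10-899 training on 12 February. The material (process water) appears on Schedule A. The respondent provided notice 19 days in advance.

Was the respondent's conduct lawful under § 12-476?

Yes — lawful.

(1) ≤ 6 hrs duration — met.
(i) training certified — holds.
(ii) Schedule A material — holds.
So (a) is satisfied (T AND T).
(i) start within hours — satisfied.
(ii) no residence in 300 ft — not satisfied.
(b) = T AND F = false.
(c) own property — not met.
(2): T OR F OR F → true.
(3) ≥5 days' notice — holds.
Overall = T AND T AND T = true.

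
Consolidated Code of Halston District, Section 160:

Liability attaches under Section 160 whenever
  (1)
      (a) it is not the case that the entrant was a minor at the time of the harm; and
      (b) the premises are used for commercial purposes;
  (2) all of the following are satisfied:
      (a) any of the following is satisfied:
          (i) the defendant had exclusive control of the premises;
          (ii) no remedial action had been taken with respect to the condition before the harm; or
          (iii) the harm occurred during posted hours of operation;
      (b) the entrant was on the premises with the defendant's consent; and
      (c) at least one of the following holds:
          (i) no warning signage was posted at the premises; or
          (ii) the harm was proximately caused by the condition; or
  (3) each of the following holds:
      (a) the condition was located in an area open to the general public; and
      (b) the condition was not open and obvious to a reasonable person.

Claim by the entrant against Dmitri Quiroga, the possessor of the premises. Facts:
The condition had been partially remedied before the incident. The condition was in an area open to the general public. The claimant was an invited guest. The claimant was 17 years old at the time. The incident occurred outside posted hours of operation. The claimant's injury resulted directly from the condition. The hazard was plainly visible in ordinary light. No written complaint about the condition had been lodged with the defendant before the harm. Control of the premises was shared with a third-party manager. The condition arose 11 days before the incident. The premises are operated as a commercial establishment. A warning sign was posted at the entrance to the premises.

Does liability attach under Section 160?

(a) not (entrant a minor) — not satisfied.
(b) commercial use — holds.
(1): F AND T → false.
(i) exclusive control — fails.
(ii) no remedial action — not met.
(iii) during posted hours — not met.
So (a) is not satisfied (F OR F OR F).
(b) consent to enter — holds.
(i) no signage posted — not met.
(ii) proximate cause — satisfied.
So (c) is satisfied (F OR T).
(2): F AND T AND T → false.
(a) public area — satisfied.
(b) not open/obvious — not satisfied.
(3): T AND F → false.
Overall: F OR F OR F → false.

No — not liable.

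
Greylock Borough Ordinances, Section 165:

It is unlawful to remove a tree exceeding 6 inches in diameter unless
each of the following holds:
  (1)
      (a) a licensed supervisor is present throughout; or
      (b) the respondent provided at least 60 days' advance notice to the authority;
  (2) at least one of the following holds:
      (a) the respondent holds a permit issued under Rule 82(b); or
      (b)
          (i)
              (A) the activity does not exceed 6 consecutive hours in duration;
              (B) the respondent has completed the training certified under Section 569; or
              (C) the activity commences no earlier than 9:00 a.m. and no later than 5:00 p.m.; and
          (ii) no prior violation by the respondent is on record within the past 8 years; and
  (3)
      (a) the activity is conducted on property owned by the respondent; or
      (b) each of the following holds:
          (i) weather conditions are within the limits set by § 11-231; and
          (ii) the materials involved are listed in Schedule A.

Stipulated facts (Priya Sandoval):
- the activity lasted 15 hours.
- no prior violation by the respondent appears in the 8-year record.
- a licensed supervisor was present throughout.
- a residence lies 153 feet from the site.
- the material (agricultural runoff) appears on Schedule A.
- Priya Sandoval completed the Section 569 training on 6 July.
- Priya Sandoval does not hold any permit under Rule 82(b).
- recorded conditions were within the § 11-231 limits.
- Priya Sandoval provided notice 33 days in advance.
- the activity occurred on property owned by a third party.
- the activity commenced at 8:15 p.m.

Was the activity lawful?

Yes — lawful.

(a) supervisor present — holds.
(b) ≥60 days' notice — not met.
So (1) is satisfied (T OR F).
(a) holds permit — not met.
(A) ≤ 6 hrs duration — not satisfied.
(B) training certified — satisfied.
(C) start within hours — not met.
(i): F OR T OR F → true.
(ii) no prior violation — met.
(b): T AND T → true.
(2) = F OR T = true.
(a) own property — not met.
(i) weather ok — satisfied.
(ii) Schedule A material — satisfied.
(b) = T AND T = true.
(3): F OR T → true.
So Overall is satisfied (T AND T AND T).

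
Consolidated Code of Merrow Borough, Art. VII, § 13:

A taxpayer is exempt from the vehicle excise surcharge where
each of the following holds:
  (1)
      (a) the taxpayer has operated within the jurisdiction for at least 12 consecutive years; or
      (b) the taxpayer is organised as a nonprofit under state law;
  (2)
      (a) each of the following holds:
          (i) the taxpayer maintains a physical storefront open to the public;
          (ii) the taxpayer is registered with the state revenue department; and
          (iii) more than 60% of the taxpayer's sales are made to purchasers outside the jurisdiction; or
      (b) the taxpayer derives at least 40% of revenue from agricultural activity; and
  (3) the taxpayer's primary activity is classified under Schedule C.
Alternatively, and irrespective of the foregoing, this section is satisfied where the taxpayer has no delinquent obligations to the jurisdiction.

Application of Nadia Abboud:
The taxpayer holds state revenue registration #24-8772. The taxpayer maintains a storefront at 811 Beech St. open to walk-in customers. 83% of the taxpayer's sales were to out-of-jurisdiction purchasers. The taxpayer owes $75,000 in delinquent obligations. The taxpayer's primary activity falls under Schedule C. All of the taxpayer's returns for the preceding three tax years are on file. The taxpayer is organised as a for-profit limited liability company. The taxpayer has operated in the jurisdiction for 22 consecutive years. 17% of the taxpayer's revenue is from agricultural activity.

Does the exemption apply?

(a) ≥ 12 yrs in jurisdiction — holds.
(b) nonprofit — fails.
So (1) is satisfied (T OR F).
(i) has storefront — holds.
(ii) state-registered — holds.
(iii) >60% out-of-jur. sales — satisfied.
(a): T AND T AND T → true.
(b) ≥40% agricultural — not satisfied.
(2): T OR F → true.
(3) Schedule C activity — met.
So Overall is satisfied (T AND T AND T).
Exception (no delinquency) — not satisfied.
Result: main true OR exception false → true.

Yes — exempt.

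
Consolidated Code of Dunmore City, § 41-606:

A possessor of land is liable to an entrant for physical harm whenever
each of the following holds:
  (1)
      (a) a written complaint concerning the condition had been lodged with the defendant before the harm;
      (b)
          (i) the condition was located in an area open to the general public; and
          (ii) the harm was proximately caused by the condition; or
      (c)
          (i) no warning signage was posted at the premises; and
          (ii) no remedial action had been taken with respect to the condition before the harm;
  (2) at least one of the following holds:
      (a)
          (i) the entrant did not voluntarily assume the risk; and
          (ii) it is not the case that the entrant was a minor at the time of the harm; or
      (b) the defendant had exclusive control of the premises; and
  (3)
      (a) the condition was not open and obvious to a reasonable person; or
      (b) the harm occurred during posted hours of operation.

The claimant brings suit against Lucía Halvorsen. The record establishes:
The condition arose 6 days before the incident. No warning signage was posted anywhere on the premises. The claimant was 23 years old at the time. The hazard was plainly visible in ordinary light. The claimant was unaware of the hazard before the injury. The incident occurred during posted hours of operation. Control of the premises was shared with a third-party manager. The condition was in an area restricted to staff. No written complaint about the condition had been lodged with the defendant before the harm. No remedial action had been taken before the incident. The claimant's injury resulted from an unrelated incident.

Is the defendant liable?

Yes — liable.

(a) complaint lodged — not satisfied.
(i) public area — not satisfied.
(ii) proximate cause — fails.
(b): F AND F → false.
(i) no signage posted — satisfied.
(ii) no remedial action — holds.
So (c) is satisfied (T AND T).
So (1) is satisfied (F OR F OR T).
(i) no assumed risk — satisfied.
(ii) not (entrant a minor) — met.
So (a) is satisfied (T AND T).
(b) exclusive control — not met.
(2) = T OR F = true.
(a) not open/obvious — not satisfied.
(b) during posted hours — met.
(3): F OR T → true.
Overall = T AND T AND T = true.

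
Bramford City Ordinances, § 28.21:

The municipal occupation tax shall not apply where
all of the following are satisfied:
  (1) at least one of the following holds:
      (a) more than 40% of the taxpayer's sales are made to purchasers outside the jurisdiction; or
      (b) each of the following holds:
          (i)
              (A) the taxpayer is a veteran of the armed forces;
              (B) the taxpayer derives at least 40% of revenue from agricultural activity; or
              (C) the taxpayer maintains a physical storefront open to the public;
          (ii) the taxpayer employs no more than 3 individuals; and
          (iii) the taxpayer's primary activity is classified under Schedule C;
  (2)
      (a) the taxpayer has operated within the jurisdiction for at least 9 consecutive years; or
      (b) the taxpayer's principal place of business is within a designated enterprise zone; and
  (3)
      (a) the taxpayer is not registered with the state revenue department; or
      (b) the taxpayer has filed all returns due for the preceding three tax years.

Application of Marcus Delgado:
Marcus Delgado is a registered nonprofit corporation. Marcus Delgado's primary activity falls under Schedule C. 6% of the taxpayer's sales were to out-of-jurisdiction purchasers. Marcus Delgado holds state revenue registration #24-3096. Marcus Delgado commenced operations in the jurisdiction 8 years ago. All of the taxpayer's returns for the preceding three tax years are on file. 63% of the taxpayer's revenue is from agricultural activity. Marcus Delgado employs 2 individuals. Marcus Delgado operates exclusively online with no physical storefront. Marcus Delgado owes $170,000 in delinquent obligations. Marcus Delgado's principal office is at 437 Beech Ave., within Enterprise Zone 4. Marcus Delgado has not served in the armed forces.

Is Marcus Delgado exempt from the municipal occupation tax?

Yes — exempt.

(a) >40% out-of-jur. sales — not met.
(A) veteran — not satisfied.
(B) ≥40% agricultural — satisfied.
(C) has storefront — not met.
So (i) is satisfied (F OR T OR F).
(ii) ≤ 3 employees — met.
(iii) Schedule C activity — met.
So (b) is satisfied (T AND T AND T).
(1): F OR T → true.
(a) ≥ 9 yrs in jurisdiction — not met.
(b) in enterprise zone — met.
(2) = F OR T = true.
(a) not (state-registered) — fails.
(b) returns current — met.
So (3) is satisfied (F OR T).
So Overall is satisfied (T AND T AND T).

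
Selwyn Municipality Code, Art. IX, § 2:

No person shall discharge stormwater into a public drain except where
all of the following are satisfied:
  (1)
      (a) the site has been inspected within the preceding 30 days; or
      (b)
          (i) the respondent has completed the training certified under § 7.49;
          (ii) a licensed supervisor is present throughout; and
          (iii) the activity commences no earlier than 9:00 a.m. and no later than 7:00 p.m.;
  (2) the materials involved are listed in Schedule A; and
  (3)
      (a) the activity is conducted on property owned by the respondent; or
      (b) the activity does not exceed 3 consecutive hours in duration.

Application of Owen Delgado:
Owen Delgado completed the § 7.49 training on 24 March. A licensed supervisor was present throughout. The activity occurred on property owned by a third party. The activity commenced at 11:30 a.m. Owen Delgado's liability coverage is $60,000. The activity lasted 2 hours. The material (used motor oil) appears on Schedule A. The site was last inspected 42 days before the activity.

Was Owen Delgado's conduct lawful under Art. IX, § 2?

Yes — lawful.

(a) site inspected — fails.
(i) training certified — satisfied.
(ii) supervisor present — met.
(iii) start within hours — holds.
(b) = T AND T AND T = true.
(1): F OR T → true.
(2) Schedule A material — holds.
(a) own property — not met.
(b) ≤ 3 hrs duration — met.
So (3) is satisfied (F OR T).
Overall = T AND T AND T = true.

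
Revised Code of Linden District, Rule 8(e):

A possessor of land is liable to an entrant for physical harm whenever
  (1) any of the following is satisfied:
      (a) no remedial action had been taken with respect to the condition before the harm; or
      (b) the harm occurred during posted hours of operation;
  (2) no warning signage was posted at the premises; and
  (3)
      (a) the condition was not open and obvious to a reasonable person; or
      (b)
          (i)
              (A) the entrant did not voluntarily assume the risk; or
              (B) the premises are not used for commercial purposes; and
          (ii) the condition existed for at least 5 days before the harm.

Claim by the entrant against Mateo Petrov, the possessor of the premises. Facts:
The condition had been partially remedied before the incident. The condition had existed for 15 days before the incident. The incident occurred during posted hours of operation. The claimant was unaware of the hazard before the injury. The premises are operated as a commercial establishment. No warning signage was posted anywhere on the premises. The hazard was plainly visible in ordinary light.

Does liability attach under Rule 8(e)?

Yes — liable.

(a) no remedial action — not satisfied.
(b) during posted hours — met.
(1) = F OR T = true.
(2) no signage posted — holds.
(a) not open/obvious — not satisfied.
(A) no assumed risk — satisfied.
(B) not (commercial use) — not satisfied.
(i) = T OR F = true.
(ii) condition ≥5 days old — met.
(b): T AND T → true.
(3) = F OR T = true.
So Overall is satisfied (T AND T AND T).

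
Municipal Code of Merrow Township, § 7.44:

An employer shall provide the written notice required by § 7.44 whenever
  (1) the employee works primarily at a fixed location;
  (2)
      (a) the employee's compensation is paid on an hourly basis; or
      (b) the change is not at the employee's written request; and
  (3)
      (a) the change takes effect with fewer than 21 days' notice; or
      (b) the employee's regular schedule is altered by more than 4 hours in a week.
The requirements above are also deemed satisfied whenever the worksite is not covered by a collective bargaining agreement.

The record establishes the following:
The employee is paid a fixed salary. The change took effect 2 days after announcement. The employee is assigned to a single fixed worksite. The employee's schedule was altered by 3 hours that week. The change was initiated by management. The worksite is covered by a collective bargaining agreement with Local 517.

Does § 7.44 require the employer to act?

Yes — required.

(1) fixed location — satisfied.
(a) hourly-paid — fails.
(b) not employee-requested — satisfied.
So (2) is satisfied (F OR T).
(a) < 21 days' notice — holds.
(b) schedule shift > 4h — not satisfied.
(3) = T OR F = true.
Overall: T AND T AND T → true.
Exception (no CBA) — not satisfied.
Result: main true OR exception false → true.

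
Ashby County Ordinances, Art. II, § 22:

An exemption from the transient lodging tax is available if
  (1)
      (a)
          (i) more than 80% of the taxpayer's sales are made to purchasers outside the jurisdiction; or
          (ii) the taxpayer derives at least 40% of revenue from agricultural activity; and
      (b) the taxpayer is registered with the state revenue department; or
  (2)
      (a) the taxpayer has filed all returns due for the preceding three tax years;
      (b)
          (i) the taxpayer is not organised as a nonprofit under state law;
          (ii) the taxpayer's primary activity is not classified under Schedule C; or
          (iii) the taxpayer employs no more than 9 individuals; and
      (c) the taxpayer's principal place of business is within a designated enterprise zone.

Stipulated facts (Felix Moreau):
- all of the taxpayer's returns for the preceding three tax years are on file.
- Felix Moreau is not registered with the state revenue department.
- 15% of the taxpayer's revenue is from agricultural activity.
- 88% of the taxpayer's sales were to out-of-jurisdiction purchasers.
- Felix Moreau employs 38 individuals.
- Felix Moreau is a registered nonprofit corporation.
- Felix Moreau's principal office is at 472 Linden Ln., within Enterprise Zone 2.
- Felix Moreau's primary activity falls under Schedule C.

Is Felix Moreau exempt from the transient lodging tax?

(i) >80% out-of-jur. sales — satisfied.
(ii) ≥40% agricultural — fails.
So (a) is satisfied (T OR F).
(b) state-registered — not met.
(1) = T AND F = false.
(a) returns current — holds.
(i) not (nonprofit) — fails.
(ii) not (Schedule C activity) — fails.
(iii) ≤ 9 employees — not met.
(b): F OR F OR F → false.
(c) in enterprise zone — met.
(2) = T AND F AND T = false.
Overall: F OR F → false.

No — not exempt.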